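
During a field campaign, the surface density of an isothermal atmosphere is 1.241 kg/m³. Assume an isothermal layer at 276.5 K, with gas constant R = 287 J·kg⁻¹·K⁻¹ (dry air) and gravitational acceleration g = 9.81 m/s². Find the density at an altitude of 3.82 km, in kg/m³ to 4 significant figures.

Scale height: H = RT/g = 287 × 276.5 / 9.81 = 8089.2 m.
In an isothermal atmosphere, density decays like pressure: ρ = ρ₀ exp(−z/H).
z/H = 3820.0/8089.2 = 0.47223; exp(−0.47223) = 0.62361.
ρ = 1.241 × 0.62361 = 0.77390 kg/m³.

ρ ≈ 0.7739 kg/m³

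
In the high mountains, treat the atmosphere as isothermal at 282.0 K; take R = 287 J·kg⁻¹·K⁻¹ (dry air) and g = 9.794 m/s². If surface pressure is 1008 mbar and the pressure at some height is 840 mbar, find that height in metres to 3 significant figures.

Scale height: H = RT/g = 287 × 282.0 / 9.794 = 8263.6 m.
Invert the barometric formula: z = H ln(P₀/P).
P₀/P = 1008/840 = 1.2000; ln(1.2000) = 0.18232.
z = 8263.6 × 0.18232 = 1506.6 m.

z ≈ 1510 m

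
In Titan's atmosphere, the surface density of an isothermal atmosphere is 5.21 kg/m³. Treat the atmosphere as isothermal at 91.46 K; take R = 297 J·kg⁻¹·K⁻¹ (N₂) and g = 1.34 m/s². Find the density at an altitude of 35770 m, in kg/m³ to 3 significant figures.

Scale height: H = RT/g = 297 × 91.46 / 1.34 = 20271 m.
In an isothermal atmosphere, density decays like pressure: ρ = ρ₀ exp(−z/H).
z/H = 35770/20271 = 1.7646; exp(−1.7646) = 0.17126.
ρ = 5.21 × 0.17126 = 0.89226 kg/m³.

ρ ≈ 0.892 kg/m³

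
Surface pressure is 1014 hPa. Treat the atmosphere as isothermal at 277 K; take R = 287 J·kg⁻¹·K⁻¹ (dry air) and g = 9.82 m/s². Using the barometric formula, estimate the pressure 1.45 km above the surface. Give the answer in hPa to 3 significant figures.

P ≈ 848 hPa

Scale height: H = RT/g = 287 × 277 / 9.82 = 8095.6 m.
Barometric formula: P = P₀ exp(−z/H).
z/H = 1450.0/8095.6 = 0.17911; exp(−0.17911) = 0.83601.
P = 1014 × 0.83601 = 847.71 hPa.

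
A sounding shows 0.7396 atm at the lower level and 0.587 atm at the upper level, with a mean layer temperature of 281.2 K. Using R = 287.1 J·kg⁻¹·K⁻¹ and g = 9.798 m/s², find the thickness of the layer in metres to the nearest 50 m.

Hypsometric equation: Δz = (R T̄/g) ln(P₁/P₂).
R T̄/g = 287.1 × 281.2 / 9.798 = 8239.7 m.
ln(0.7396/0.587) = ln(1.2600) = 0.23111.
Δz = 8239.7 × 0.23111 = 1904.3 m.

Δz ≈ 1900 m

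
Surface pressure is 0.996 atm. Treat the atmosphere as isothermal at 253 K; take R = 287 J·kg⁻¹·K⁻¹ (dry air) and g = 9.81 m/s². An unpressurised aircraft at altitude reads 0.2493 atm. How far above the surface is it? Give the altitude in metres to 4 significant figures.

z ≈ 10250 m

Scale height: H = RT/g = 287 × 253 / 9.81 = 7401.7 m.
Invert the barometric formula: z = H ln(P₀/P).
P₀/P = 0.996/0.2493 = 3.9952; ln(3.9952) = 1.3851.
z = 7401.7 × 1.3851 = 10252 m.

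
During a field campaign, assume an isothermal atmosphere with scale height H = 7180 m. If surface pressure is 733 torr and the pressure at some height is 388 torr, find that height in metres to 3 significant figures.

Invert the barometric formula: z = H ln(P₀/P).
P₀/P = 733/388 = 1.8892; ln(1.8892) = 0.63615.
z = 7180.0 × 0.63615 = 4567.6 m.

z ≈ 4570 m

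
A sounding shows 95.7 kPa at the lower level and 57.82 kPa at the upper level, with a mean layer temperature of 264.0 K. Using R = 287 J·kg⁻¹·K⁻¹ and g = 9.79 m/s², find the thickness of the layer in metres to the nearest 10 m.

Δz ≈ 3900 m

Hypsometric equation: Δz = (R T̄/g) ln(P₁/P₂).
R T̄/g = 287 × 264.0 / 9.79 = 7739.3 m.
ln(95.7/57.82) = ln(1.6551) = 0.50386.
Δz = 7739.3 × 0.50386 = 3899.5 m.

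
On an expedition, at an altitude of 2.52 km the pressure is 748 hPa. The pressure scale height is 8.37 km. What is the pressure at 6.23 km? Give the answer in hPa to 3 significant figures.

P ≈ 480 hPa

Between two levels, P₂ = P₁ exp(−Δz/H) with Δz = z₂ − z₁.
Δz = 6230.0 − 2520.0 = 3710.0 m; Δz/H = 3710.0/8370.0 = 0.44325.
P₂ = 748 × exp(−0.44325) = 748 × 0.64195 = 480.18 hPa.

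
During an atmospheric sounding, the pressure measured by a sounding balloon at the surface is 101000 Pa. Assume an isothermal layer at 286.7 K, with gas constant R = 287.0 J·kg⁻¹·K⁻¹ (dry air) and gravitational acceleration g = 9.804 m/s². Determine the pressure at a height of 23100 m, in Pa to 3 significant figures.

Scale height: H = RT/g = 287.0 × 286.7 / 9.804 = 8392.8 m.
Barometric formula: P = P₀ exp(−z/H).
z/H = 23100/8392.8 = 2.7524; exp(−2.7524) = 0.063775.
P = 101000 × 0.063775 = 6441.3 Pa.

P ≈ 6440 Pa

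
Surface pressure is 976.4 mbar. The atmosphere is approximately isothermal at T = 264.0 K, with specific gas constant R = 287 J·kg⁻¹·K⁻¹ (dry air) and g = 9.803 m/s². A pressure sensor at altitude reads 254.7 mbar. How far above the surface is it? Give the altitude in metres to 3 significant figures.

z ≈ 10400 m

Scale height: H = RT/g = 287 × 264.0 / 9.803 = 7729.1 m.
Invert the barometric formula: z = H ln(P₀/P).
P₀/P = 976.4/254.7 = 3.8335; ln(3.8335) = 1.3438.
z = 7729.1 × 1.3438 = 10386 m.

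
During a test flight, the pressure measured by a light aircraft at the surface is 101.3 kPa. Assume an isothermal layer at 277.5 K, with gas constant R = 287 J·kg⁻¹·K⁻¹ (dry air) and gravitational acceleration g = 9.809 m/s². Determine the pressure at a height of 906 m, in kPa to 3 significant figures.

Scale height: H = RT/g = 287 × 277.5 / 9.809 = 8119.3 m.
Barometric formula: P = P₀ exp(−z/H).
z/H = 906.00/8119.3 = 0.11159; exp(−0.11159) = 0.89441.
P = 101.3 × 0.89441 = 90.604 kPa.

P ≈ 90.6 kPa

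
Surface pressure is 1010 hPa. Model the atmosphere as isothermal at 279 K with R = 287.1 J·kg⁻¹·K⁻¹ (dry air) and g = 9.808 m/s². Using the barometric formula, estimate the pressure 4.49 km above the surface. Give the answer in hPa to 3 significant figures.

Scale height: H = RT/g = 287.1 × 279 / 9.808 = 8166.9 m.
Barometric formula: P = P₀ exp(−z/H).
z/H = 4490.0/8166.9 = 0.54978; exp(−0.54978) = 0.57708.
P = 1010 × 0.57708 = 582.85 hPa.

P ≈ 583 hPa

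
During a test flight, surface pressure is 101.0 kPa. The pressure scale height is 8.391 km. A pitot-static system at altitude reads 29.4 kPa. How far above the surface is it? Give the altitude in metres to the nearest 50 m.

Invert the barometric formula: z = H ln(P₀/P).
P₀/P = 101.0/29.4 = 3.4354; ln(3.4354) = 1.2341.
z = 8391.0 × 1.2341 = 10355 m.

z ≈ 10350 m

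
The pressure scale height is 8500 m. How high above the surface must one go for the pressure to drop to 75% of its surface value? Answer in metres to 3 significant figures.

z ≈ 2450 m

Set P/P₀ = exp(−z/H) = 0.75, so z = −H ln(0.75).
−ln(0.75) = 0.28768; z = 8500.0 × 0.28768 = 2445.3 m.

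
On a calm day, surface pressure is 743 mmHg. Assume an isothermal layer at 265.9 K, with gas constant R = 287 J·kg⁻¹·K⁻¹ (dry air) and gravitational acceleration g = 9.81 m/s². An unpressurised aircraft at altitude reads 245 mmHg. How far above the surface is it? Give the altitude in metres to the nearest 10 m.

z ≈ 8630 m

Scale height: H = RT/g = 287 × 265.9 / 9.81 = 7779.1 m.
Invert the barometric formula: z = H ln(P₀/P).
P₀/P = 743/245 = 3.0327; ln(3.0327) = 1.1095.
z = 7779.1 × 1.1095 = 8630.9 m.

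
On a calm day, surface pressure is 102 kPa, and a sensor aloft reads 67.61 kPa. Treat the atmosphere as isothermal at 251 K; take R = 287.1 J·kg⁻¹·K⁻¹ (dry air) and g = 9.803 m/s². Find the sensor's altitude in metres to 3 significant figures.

Scale height: H = RT/g = 287.1 × 251 / 9.803 = 7351.0 m.
Invert the barometric formula: z = H ln(P₀/P).
P₀/P = 102/67.61 = 1.5087; ln(1.5087) = 0.41125.
z = 7351.0 × 0.41125 = 3023.1 m.

z ≈ 3020 m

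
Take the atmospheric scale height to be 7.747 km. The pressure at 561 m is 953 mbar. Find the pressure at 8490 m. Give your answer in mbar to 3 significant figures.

P ≈ 342 mbar

Between two levels, P₂ = P₁ exp(−Δz/H) with Δz = z₂ − z₁.
Δz = 8490.0 − 561.00 = 7929.0 m; Δz/H = 7929.0/7747.0 = 1.0235.
P₂ = 953 × exp(−1.0235) = 953 × 0.35934 = 342.45 mbar.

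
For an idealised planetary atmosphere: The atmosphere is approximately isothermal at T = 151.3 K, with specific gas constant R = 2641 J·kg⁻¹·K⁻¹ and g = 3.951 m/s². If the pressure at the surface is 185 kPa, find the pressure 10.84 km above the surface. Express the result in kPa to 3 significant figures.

P ≈ 166 kPa

Scale height: H = RT/g = 2641 × 151.3 / 3.951 = 101130 m.
Barometric formula: P = P₀ exp(−z/H).
z/H = 10840/101130 = 0.10719; exp(−0.10719) = 0.89835.
P = 185 × 0.89835 = 166.19 kPa.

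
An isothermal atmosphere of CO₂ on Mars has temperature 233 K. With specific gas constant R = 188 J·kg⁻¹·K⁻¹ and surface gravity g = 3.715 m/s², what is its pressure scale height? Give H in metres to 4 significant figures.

The scale height of an isothermal atmosphere is H = RT/g.
H = 188 × 233 / 3.715 = 43804/3.715 = 11791 m.

H ≈ 11790 m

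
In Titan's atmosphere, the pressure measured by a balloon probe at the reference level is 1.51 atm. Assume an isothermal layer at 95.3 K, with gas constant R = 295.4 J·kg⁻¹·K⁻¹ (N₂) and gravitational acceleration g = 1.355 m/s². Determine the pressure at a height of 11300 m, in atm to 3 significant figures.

P ≈ 0.877 atm

Scale height: H = RT/g = 295.4 × 95.3 / 1.355 = 20776 m.
Barometric formula: P = P₀ exp(−z/H).
z/H = 11300/20776 = 0.54390; exp(−0.54390) = 0.58048.
P = 1.51 × 0.58048 = 0.87652 atm.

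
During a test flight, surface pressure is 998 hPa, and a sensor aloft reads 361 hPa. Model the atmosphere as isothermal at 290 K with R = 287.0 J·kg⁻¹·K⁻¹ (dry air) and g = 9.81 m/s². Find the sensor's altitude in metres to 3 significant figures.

Scale height: H = RT/g = 287.0 × 290 / 9.81 = 8484.2 m.
Invert the barometric formula: z = H ln(P₀/P).
P₀/P = 998/361 = 2.7645; ln(2.7645) = 1.0169.
z = 8484.2 × 1.0169 = 8627.6 m.

z ≈ 8630 m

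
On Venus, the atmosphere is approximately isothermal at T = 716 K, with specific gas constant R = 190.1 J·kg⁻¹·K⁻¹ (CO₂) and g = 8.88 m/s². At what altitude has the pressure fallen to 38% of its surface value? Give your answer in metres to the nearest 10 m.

z ≈ 14830 m

Scale height: H = RT/g = 190.1 × 716 / 8.88 = 15328 m.
Set P/P₀ = exp(−z/H) = 0.38, so z = −H ln(0.38).
−ln(0.38) = 0.96758; z = 15328 × 0.96758 = 14831 m.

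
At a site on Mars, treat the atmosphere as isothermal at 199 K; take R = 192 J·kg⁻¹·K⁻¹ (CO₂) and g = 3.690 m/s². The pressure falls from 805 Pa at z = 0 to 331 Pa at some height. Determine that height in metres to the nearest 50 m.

z ≈ 9200 m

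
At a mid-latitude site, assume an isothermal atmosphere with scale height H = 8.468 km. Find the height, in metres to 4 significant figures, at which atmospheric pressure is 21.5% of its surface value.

Set P/P₀ = exp(−z/H) = 0.215, so z = −H ln(0.215).
−ln(0.215) = 1.5371; z = 8468.0 × 1.5371 = 13016 m.

z ≈ 13020 m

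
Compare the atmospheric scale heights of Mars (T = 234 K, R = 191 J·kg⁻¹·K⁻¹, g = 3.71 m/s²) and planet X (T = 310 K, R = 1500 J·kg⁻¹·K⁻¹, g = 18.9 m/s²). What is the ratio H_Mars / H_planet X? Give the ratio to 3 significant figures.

H_Mars/H_planet X ≈ 0.490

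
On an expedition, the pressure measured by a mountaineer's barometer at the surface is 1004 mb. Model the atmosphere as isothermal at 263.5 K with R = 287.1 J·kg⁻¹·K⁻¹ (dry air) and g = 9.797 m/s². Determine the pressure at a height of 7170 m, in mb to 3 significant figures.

Scale height: H = RT/g = 287.1 × 263.5 / 9.797 = 7721.8 m.
Barometric formula: P = P₀ exp(−z/H).
z/H = 7170.0/7721.8 = 0.92854; exp(−0.92854) = 0.39513.
P = 1004 × 0.39513 = 396.71 mb.

P ≈ 397 mb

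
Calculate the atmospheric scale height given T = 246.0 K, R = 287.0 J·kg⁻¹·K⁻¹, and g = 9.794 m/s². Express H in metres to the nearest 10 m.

H ≈ 7210 m

The scale height of an isothermal atmosphere is H = RT/g.
H = 287.0 × 246.0 / 9.794 = 70602/9.794 = 7208.7 m.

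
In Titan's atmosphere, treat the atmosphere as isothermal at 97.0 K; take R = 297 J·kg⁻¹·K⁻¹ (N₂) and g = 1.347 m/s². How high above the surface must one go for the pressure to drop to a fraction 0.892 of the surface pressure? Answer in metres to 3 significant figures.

z ≈ 2440 m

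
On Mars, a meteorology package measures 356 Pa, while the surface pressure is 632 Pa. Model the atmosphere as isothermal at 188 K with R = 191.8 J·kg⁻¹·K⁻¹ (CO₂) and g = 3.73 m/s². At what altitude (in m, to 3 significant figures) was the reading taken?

z ≈ 5550 m

Scale height: H = RT/g = 191.8 × 188 / 3.73 = 9667.1 m.
Invert the barometric formula: z = H ln(P₀/P).
P₀/P = 632/356 = 1.7753; ln(1.7753) = 0.57397.
z = 9667.1 × 0.57397 = 5548.6 m.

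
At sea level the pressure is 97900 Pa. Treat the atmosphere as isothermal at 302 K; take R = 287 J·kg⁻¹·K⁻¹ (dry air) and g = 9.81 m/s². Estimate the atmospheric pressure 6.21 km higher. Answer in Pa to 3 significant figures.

Scale height: H = RT/g = 287 × 302 / 9.81 = 8835.3 m.
Barometric formula: P = P₀ exp(−z/H).
z/H = 6210.0/8835.3 = 0.70286; exp(−0.70286) = 0.49517.
P = 97900 × 0.49517 = 48477 Pa.

P ≈ 48500 Pa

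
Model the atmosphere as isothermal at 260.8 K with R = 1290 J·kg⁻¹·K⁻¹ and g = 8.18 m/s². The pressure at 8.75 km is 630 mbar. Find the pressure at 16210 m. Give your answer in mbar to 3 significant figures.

Scale height: H = RT/g = 1290 × 260.8 / 8.18 = 41129 m.
Between two levels, P₂ = P₁ exp(−Δz/H) with Δz = z₂ − z₁.
Δz = 16210 − 8750.0 = 7460.0 m; Δz/H = 7460.0/41129 = 0.18138.
P₂ = 630 × exp(−0.18138) = 630 × 0.83412 = 525.50 mbar.

P ≈ 525 mbar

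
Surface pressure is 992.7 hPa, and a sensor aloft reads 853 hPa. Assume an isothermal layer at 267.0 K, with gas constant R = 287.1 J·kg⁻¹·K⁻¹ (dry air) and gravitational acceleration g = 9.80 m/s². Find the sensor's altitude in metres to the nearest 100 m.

Scale height: H = RT/g = 287.1 × 267.0 / 9.80 = 7822.0 m.
Invert the barometric formula: z = H ln(P₀/P).
P₀/P = 992.7/853 = 1.1638; ln(1.1638) = 0.15169.
z = 7822.0 × 0.15169 = 1186.5 m.

z ≈ 1200 m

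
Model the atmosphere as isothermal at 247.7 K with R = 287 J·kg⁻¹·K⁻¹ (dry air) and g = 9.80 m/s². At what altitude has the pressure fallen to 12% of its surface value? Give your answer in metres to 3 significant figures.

Scale height: H = RT/g = 287 × 247.7 / 9.80 = 7254.1 m.
Set P/P₀ = exp(−z/H) = 0.12, so z = −H ln(0.12).
−ln(0.12) = 2.1203; z = 7254.1 × 2.1203 = 15381 m.

z ≈ 15400 m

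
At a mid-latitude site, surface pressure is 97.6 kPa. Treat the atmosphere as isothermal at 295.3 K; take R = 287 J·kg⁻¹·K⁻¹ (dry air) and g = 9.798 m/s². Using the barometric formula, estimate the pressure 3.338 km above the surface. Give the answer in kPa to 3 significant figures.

P ≈ 66.4 kPa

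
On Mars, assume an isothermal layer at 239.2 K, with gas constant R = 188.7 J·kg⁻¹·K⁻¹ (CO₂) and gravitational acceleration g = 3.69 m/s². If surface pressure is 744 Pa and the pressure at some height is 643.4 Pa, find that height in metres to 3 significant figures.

Scale height: H = RT/g = 188.7 × 239.2 / 3.69 = 12232 m.
Invert the barometric formula: z = H ln(P₀/P).
P₀/P = 744/643.4 = 1.1564; ln(1.1564) = 0.14531.
z = 12232 × 0.14531 = 1777.4 m.

z ≈ 1780 m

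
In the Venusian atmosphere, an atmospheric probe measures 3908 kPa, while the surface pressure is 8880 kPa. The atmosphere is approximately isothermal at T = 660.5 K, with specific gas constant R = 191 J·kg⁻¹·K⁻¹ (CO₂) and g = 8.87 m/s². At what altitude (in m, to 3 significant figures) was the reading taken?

z ≈ 11700 m

Scale height: H = RT/g = 191 × 660.5 / 8.87 = 14223 m.
Invert the barometric formula: z = H ln(P₀/P).
P₀/P = 8880/3908 = 2.2723; ln(2.2723) = 0.82079.
z = 14223 × 0.82079 = 11674 m.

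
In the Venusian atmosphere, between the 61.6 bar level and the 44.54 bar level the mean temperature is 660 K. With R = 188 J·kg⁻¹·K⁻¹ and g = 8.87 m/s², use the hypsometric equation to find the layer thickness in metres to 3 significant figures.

Δz ≈ 4540 m

Hypsometric equation: Δz = (R T̄/g) ln(P₁/P₂).
R T̄/g = 188 × 660 / 8.87 = 13989 m.
ln(61.6/44.54) = ln(1.3830) = 0.32426.
Δz = 13989 × 0.32426 = 4536.1 m.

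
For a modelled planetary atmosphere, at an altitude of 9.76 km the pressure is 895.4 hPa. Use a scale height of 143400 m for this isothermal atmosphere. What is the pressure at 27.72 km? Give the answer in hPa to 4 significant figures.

Between two levels, P₂ = P₁ exp(−Δz/H) with Δz = z₂ − z₁.
Δz = 27720 − 9760.0 = 17960 m; Δz/H = 17960/143400 = 0.12524.
P₂ = 895.4 × exp(−0.12524) = 895.4 × 0.88229 = 790.00 hPa.

P ≈ 790.0 hPa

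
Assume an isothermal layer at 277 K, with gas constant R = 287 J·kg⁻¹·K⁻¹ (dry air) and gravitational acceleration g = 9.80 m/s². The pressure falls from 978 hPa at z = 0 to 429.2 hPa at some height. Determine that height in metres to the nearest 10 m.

z ≈ 6680 m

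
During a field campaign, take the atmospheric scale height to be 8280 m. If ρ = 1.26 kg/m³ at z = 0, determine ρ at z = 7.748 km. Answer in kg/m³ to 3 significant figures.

ρ ≈ 0.494 kg/m³

In an isothermal atmosphere, density decays like pressure: ρ = ρ₀ exp(−z/H).
z/H = 7748.0/8280.0 = 0.93575; exp(−0.93575) = 0.39229.
ρ = 1.26 × 0.39229 = 0.49429 kg/m³.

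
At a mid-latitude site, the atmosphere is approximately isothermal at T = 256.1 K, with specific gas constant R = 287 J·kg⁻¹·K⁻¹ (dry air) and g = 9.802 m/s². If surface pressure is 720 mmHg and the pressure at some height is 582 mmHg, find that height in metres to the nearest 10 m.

z ≈ 1600 m

Scale height: H = RT/g = 287 × 256.1 / 9.802 = 7498.5 m.
Invert the barometric formula: z = H ln(P₀/P).
P₀/P = 720/582 = 1.2371; ln(1.2371) = 0.21277.
z = 7498.5 × 0.21277 = 1595.5 m.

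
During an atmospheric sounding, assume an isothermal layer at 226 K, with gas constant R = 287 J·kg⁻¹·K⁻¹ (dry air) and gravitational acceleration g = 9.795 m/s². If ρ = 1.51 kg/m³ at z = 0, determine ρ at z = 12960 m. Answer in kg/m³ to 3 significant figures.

Scale height: H = RT/g = 287 × 226 / 9.795 = 6621.9 m.
In an isothermal atmosphere, density decays like pressure: ρ = ρ₀ exp(−z/H).
z/H = 12960/6621.9 = 1.9571; exp(−1.9571) = 0.14127.
ρ = 1.51 × 0.14127 = 0.21332 kg/m³.

ρ ≈ 0.213 kg/m³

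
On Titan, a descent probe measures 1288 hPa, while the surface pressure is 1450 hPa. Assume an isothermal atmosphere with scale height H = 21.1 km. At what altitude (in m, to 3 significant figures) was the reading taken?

z ≈ 2500 m

Invert the barometric formula: z = H ln(P₀/P).
P₀/P = 1450/1288 = 1.1258; ln(1.1258) = 0.11849.
z = 21100 × 0.11849 = 2500.1 m.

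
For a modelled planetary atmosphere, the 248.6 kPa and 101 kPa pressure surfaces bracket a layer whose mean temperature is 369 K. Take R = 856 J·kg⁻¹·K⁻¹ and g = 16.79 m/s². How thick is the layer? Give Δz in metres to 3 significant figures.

Hypsometric equation: Δz = (R T̄/g) ln(P₁/P₂).
R T̄/g = 856 × 369 / 16.79 = 18813 m.
ln(248.6/101) = ln(2.4614) = 0.90073.
Δz = 18813 × 0.90073 = 16945 m.

Δz ≈ 16900 m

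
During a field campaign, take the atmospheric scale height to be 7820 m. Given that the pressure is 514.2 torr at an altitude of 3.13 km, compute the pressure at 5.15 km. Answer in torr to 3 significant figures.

P ≈ 397 torr

Between two levels, P₂ = P₁ exp(−Δz/H) with Δz = z₂ − z₁.
Δz = 5150.0 − 3130.0 = 2020.0 m; Δz/H = 2020.0/7820.0 = 0.25831.
P₂ = 514.2 × exp(−0.25831) = 514.2 × 0.77236 = 397.15 torr.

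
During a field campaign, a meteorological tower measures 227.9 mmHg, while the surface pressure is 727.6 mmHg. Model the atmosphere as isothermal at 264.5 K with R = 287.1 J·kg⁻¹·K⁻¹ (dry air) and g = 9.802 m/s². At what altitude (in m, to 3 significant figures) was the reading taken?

Scale height: H = RT/g = 287.1 × 264.5 / 9.802 = 7747.2 m.
Invert the barometric formula: z = H ln(P₀/P).
P₀/P = 727.6/227.9 = 3.1926; ln(3.1926) = 1.1608.
z = 7747.2 × 1.1608 = 8992.9 m.

z ≈ 8990 m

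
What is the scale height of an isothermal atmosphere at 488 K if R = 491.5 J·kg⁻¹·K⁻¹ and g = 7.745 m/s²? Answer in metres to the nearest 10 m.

The scale height of an isothermal atmosphere is H = RT/g.
H = 491.5 × 488 / 7.745 = 239850/7.745 = 30968 m.

H ≈ 30970 m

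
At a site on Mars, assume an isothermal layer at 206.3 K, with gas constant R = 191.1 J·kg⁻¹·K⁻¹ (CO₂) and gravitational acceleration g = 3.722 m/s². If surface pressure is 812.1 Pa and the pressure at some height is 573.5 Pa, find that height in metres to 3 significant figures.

z ≈ 3680 m

Scale height: H = RT/g = 191.1 × 206.3 / 3.722 = 10592 m.
Invert the barometric formula: z = H ln(P₀/P).
P₀/P = 812.1/573.5 = 1.4160; ln(1.4160) = 0.34784.
z = 10592 × 0.34784 = 3684.3 m.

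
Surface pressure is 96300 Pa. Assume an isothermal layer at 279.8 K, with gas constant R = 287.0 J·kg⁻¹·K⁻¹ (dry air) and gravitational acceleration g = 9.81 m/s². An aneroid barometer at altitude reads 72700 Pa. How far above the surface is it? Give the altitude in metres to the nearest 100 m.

Scale height: H = RT/g = 287.0 × 279.8 / 9.81 = 8185.8 m.
Invert the barometric formula: z = H ln(P₀/P).
P₀/P = 96300/72700 = 1.3246; ln(1.3246) = 0.28111.
z = 8185.8 × 0.28111 = 2301.1 m.

z ≈ 2300 m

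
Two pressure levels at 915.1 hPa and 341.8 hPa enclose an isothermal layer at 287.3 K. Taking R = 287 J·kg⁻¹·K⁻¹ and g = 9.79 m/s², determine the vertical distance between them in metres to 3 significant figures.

Hypsometric equation: Δz = (R T̄/g) ln(P₁/P₂).
R T̄/g = 287 × 287.3 / 9.79 = 8422.4 m.
ln(915.1/341.8) = ln(2.6773) = 0.98481.
Δz = 8422.4 × 0.98481 = 8294.5 m.

Δz ≈ 8290 m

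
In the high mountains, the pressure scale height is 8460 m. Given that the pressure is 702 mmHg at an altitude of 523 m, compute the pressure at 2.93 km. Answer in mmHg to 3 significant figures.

P ≈ 528 mmHg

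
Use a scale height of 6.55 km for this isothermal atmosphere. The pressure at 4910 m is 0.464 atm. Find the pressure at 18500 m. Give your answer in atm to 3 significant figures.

Between two levels, P₂ = P₁ exp(−Δz/H) with Δz = z₂ − z₁.
Δz = 18500 − 4910.0 = 13590 m; Δz/H = 13590/6550.0 = 2.0748.
P₂ = 0.464 × exp(−2.0748) = 0.464 × 0.12558 = 0.058269 atm.

P ≈ 0.0583 atm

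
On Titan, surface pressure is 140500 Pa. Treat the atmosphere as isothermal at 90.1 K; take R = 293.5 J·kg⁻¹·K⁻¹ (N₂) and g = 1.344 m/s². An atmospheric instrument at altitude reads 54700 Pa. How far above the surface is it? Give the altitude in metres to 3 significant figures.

Scale height: H = RT/g = 293.5 × 90.1 / 1.344 = 19676 m.
Invert the barometric formula: z = H ln(P₀/P).
P₀/P = 140500/54700 = 2.5686; ln(2.5686) = 0.94336.
z = 19676 × 0.94336 = 18562 m.

z ≈ 18600 m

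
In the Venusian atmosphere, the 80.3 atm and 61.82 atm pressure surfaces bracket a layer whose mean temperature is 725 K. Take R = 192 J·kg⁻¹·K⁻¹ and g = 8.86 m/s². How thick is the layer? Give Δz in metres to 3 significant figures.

Δz ≈ 4110 m

Hypsometric equation: Δz = (R T̄/g) ln(P₁/P₂).
R T̄/g = 192 × 725 / 8.86 = 15711 m.
ln(80.3/61.82) = ln(1.2989) = 0.26152.
Δz = 15711 × 0.26152 = 4108.7 m.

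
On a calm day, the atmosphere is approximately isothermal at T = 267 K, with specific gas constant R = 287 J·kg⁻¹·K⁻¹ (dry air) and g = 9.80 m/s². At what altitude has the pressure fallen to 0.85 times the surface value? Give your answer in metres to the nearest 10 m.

z ≈ 1270 m

Scale height: H = RT/g = 287 × 267 / 9.80 = 7819.3 m.
Set P/P₀ = exp(−z/H) = 0.85, so z = −H ln(0.85).
−ln(0.85) = 0.16252; z = 7819.3 × 0.16252 = 1270.8 m.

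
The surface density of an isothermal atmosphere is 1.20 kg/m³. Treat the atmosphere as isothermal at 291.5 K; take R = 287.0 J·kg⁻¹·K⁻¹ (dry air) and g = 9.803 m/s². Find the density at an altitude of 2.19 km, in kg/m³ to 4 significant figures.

ρ ≈ 0.9284 kg/m³

Scale height: H = RT/g = 287.0 × 291.5 / 9.803 = 8534.2 m.
In an isothermal atmosphere, density decays like pressure: ρ = ρ₀ exp(−z/H).
z/H = 2190.0/8534.2 = 0.25661; exp(−0.25661) = 0.77367.
ρ = 1.20 × 0.77367 = 0.92840 kg/m³.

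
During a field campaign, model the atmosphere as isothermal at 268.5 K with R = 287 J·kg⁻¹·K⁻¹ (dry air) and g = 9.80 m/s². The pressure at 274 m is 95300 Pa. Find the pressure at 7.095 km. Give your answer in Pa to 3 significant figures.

P ≈ 40000 Pa

Scale height: H = RT/g = 287 × 268.5 / 9.80 = 7863.2 m.
Between two levels, P₂ = P₁ exp(−Δz/H) with Δz = z₂ − z₁.
Δz = 7095.0 − 274.00 = 6821.0 m; Δz/H = 6821.0/7863.2 = 0.86746.
P₂ = 95300 × exp(−0.86746) = 95300 × 0.42002 = 40028 Pa.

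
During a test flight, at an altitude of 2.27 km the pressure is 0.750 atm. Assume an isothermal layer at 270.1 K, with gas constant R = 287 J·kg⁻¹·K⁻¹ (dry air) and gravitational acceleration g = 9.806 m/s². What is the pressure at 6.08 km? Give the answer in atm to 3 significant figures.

P ≈ 0.463 atm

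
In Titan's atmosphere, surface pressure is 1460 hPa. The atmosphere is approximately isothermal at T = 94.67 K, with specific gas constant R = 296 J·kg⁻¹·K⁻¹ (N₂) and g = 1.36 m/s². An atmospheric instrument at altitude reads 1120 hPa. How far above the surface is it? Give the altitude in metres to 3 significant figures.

Scale height: H = RT/g = 296 × 94.67 / 1.36 = 20605 m.
Invert the barometric formula: z = H ln(P₀/P).
P₀/P = 1460/1120 = 1.3036; ln(1.3036) = 0.26513.
z = 20605 × 0.26513 = 5463.0 m.

z ≈ 5460 m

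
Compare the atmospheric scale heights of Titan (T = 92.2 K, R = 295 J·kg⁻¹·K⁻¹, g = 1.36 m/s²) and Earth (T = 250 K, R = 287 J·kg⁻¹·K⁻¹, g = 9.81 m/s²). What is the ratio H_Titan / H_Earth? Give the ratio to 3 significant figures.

H = RT/g for each body.
H_Titan = 295 × 92.2 / 1.36 = 19999 m.
H_Earth = 287 × 250 / 9.81 = 7314.0 m.
H_Titan/H_Earth = 19999/7314.0 = 2.7343.

H_Titan/H_Earth ≈ 2.73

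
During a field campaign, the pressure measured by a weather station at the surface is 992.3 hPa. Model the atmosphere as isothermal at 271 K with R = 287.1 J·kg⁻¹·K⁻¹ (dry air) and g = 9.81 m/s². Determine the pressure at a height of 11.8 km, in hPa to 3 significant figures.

P ≈ 224 hPa

Scale height: H = RT/g = 287.1 × 271 / 9.81 = 7931.1 m.
Barometric formula: P = P₀ exp(−z/H).
z/H = 11800/7931.1 = 1.4878; exp(−1.4878) = 0.22587.
P = 992.3 × 0.22587 = 224.13 hPa.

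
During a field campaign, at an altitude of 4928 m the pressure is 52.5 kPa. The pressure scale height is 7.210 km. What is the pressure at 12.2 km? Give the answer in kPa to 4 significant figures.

Between two levels, P₂ = P₁ exp(−Δz/H) with Δz = z₂ − z₁.
Δz = 12200 − 4928.0 = 7272.0 m; Δz/H = 7272.0/7210.0 = 1.0086.
P₂ = 52.5 × exp(−1.0086) = 52.5 × 0.36473 = 19.148 kPa.

P ≈ 19.15 kPa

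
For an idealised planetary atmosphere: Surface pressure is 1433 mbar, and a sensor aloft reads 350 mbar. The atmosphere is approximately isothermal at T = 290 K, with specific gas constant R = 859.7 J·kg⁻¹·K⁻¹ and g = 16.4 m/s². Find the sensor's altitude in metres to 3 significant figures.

z ≈ 21400 m

Scale height: H = RT/g = 859.7 × 290 / 16.4 = 15202 m.
Invert the barometric formula: z = H ln(P₀/P).
P₀/P = 1433/350 = 4.0943; ln(4.0943) = 1.4096.
z = 15202 × 1.4096 = 21429 m.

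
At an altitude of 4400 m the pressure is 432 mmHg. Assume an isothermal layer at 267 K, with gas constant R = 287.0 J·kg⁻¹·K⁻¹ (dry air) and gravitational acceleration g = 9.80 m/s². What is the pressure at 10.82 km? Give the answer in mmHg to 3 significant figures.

Scale height: H = RT/g = 287.0 × 267 / 9.80 = 7819.3 m.
Between two levels, P₂ = P₁ exp(−Δz/H) with Δz = z₂ − z₁.
Δz = 10820 − 4400.0 = 6420.0 m; Δz/H = 6420.0/7819.3 = 0.82105.
P₂ = 432 × exp(−0.82105) = 432 × 0.43997 = 190.07 mmHg.

P ≈ 190 mmHg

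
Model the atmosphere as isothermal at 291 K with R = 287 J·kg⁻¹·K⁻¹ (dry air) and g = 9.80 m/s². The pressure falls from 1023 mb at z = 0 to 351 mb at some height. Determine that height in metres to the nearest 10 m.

z ≈ 9120 m

Scale height: H = RT/g = 287 × 291 / 9.80 = 8522.1 m.
Invert the barometric formula: z = H ln(P₀/P).
P₀/P = 1023/351 = 2.9145; ln(2.9145) = 1.0697.
z = 8522.1 × 1.0697 = 9116.1 m.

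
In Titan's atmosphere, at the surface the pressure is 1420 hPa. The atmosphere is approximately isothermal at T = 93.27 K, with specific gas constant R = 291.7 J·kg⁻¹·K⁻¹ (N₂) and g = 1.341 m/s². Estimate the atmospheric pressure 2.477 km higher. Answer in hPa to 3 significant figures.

P ≈ 1260 hPa

Scale height: H = RT/g = 291.7 × 93.27 / 1.341 = 20288 m.
Barometric formula: P = P₀ exp(−z/H).
z/H = 2477.0/20288 = 0.12209; exp(−0.12209) = 0.88507.
P = 1420 × 0.88507 = 1256.8 hPa.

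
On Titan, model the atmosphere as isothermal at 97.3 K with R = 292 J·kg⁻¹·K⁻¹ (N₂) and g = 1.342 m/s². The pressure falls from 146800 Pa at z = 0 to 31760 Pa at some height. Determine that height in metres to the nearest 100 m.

z ≈ 32400 m

Scale height: H = RT/g = 292 × 97.3 / 1.342 = 21171 m.
Invert the barometric formula: z = H ln(P₀/P).
P₀/P = 146800/31760 = 4.6222; ln(4.6222) = 1.5309.
z = 21171 × 1.5309 = 32411 m.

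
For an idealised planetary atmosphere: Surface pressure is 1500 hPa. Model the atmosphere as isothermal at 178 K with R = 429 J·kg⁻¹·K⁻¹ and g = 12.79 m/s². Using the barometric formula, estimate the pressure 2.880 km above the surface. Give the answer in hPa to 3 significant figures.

Scale height: H = RT/g = 429 × 178 / 12.79 = 5970.4 m.
Barometric formula: P = P₀ exp(−z/H).
z/H = 2880.0/5970.4 = 0.48238; exp(−0.48238) = 0.61731.
P = 1500 × 0.61731 = 925.97 hPa.

P ≈ 926 hPa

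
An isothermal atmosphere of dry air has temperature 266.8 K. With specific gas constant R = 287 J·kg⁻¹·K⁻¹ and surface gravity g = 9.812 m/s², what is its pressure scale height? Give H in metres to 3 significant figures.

The scale height of an isothermal atmosphere is H = RT/g.
H = 287 × 266.8 / 9.812 = 76572/9.812 = 7803.9 m.

H ≈ 7800 m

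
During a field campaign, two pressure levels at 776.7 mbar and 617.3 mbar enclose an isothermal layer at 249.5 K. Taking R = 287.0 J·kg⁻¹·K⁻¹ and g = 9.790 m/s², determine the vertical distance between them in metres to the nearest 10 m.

Hypsometric equation: Δz = (R T̄/g) ln(P₁/P₂).
R T̄/g = 287.0 × 249.5 / 9.790 = 7314.2 m.
ln(776.7/617.3) = ln(1.2582) = 0.22968.
Δz = 7314.2 × 0.22968 = 1679.9 m.

Δz ≈ 1680 m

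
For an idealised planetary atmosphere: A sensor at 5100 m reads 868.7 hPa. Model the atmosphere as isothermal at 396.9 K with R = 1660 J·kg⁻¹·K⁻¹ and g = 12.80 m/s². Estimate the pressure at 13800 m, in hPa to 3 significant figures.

P ≈ 734 hPa

Scale height: H = RT/g = 1660 × 396.9 / 12.80 = 51473 m.
Between two levels, P₂ = P₁ exp(−Δz/H) with Δz = z₂ − z₁.
Δz = 13800 − 5100.0 = 8700.0 m; Δz/H = 8700.0/51473 = 0.16902.
P₂ = 868.7 × exp(−0.16902) = 868.7 × 0.84449 = 733.61 hPa.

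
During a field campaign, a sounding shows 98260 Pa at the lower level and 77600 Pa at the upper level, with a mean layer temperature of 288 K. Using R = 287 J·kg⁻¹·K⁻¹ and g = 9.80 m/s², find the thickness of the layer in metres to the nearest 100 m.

Δz ≈ 2000 m

Hypsometric equation: Δz = (R T̄/g) ln(P₁/P₂).
R T̄/g = 287 × 288 / 9.80 = 8434.3 m.
ln(98260/77600) = ln(1.2662) = 0.23602.
Δz = 8434.3 × 0.23602 = 1990.7 m.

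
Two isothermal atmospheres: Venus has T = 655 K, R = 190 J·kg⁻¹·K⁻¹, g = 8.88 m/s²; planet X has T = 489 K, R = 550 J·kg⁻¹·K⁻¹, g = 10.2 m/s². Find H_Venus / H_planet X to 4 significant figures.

H_Venus/H_planet X ≈ 0.5315

H = RT/g for each body.
H_Venus = 190 × 655 / 8.88 = 14015 m.
H_planet X = 550 × 489 / 10.2 = 26368 m.
H_Venus/H_planet X = 14015/26368 = 0.53152.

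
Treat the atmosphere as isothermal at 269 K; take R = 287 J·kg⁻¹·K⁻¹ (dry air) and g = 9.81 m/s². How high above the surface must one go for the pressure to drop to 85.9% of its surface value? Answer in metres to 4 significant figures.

Scale height: H = RT/g = 287 × 269 / 9.81 = 7869.8 m.
Set P/P₀ = exp(−z/H) = 0.859, so z = −H ln(0.859).
−ln(0.859) = 0.15199; z = 7869.8 × 0.15199 = 1196.1 m.

z ≈ 1196 m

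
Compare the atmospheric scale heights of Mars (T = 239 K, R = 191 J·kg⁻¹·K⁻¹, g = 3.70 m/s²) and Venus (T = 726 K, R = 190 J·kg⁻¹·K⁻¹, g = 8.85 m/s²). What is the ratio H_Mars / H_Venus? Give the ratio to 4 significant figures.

H_Mars/H_Venus ≈ 0.7916

H = RT/g for each body.
H_Mars = 191 × 239 / 3.70 = 12338 m.
H_Venus = 190 × 726 / 8.85 = 15586 m.
H_Mars/H_Venus = 12338/15586 = 0.79161.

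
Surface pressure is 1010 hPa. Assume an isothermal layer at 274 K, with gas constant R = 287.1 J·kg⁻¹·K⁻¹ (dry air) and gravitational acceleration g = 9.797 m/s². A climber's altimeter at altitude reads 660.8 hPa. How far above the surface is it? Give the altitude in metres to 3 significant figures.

z ≈ 3410 m

Scale height: H = RT/g = 287.1 × 274 / 9.797 = 8029.5 m.
Invert the barometric formula: z = H ln(P₀/P).
P₀/P = 1010/660.8 = 1.5285; ln(1.5285) = 0.42429.
z = 8029.5 × 0.42429 = 3406.8 m.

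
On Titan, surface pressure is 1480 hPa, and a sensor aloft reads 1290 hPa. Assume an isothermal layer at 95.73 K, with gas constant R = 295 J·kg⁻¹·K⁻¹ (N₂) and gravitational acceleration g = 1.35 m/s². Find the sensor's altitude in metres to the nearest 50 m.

Scale height: H = RT/g = 295 × 95.73 / 1.35 = 20919 m.
Invert the barometric formula: z = H ln(P₀/P).
P₀/P = 1480/1290 = 1.1473; ln(1.1473) = 0.13741.
z = 20919 × 0.13741 = 2874.5 m.

z ≈ 2850 m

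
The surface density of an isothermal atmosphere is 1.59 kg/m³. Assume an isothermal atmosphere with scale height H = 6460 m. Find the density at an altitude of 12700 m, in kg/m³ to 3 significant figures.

ρ ≈ 0.223 kg/m³

In an isothermal atmosphere, density decays like pressure: ρ = ρ₀ exp(−z/H).
z/H = 12700/6460.0 = 1.9659; exp(−1.9659) = 0.14003.
ρ = 1.59 × 0.14003 = 0.22265 kg/m³.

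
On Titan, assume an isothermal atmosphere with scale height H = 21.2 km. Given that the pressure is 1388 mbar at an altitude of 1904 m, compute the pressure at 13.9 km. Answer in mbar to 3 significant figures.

Between two levels, P₂ = P₁ exp(−Δz/H) with Δz = z₂ − z₁.
Δz = 13900 − 1904.0 = 11996 m; Δz/H = 11996/21200 = 0.56585.
P₂ = 1388 × exp(−0.56585) = 1388 × 0.56788 = 788.22 mbar.

P ≈ 788 mbar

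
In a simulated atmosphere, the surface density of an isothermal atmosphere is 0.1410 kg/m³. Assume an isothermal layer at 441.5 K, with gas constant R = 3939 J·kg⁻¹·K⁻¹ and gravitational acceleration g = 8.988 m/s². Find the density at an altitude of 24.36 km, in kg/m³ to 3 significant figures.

ρ ≈ 0.124 kg/m³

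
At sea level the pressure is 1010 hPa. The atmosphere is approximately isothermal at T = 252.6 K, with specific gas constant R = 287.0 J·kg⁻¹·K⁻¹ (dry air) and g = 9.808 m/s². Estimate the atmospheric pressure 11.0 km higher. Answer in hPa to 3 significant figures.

P ≈ 228 hPa

Scale height: H = RT/g = 287.0 × 252.6 / 9.808 = 7391.5 m.
Barometric formula: P = P₀ exp(−z/H).
z/H = 11000/7391.5 = 1.4882; exp(−1.4882) = 0.22578.
P = 1010 × 0.22578 = 228.04 hPa.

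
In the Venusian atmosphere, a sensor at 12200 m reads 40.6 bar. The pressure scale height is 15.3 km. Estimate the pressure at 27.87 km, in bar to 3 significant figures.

P ≈ 14.6 bar

Between two levels, P₂ = P₁ exp(−Δz/H) with Δz = z₂ − z₁.
Δz = 27870 − 12200 = 15670 m; Δz/H = 15670/15300 = 1.0242.
P₂ = 40.6 × exp(−1.0242) = 40.6 × 0.35908 = 14.579 bar.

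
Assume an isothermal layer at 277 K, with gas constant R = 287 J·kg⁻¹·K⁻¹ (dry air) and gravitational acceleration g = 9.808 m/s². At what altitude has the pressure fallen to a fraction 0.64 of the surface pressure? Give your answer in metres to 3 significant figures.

Scale height: H = RT/g = 287 × 277 / 9.808 = 8105.5 m.
Set P/P₀ = exp(−z/H) = 0.64, so z = −H ln(0.64).
−ln(0.64) = 0.44629; z = 8105.5 × 0.44629 = 3617.4 m.

z ≈ 3620 m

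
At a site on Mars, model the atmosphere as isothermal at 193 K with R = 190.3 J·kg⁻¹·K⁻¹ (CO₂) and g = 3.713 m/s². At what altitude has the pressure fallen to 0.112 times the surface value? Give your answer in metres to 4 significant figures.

z ≈ 21660 m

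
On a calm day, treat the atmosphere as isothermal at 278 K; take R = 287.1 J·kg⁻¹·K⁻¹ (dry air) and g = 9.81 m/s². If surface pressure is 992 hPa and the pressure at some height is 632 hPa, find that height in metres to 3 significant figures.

z ≈ 3670 m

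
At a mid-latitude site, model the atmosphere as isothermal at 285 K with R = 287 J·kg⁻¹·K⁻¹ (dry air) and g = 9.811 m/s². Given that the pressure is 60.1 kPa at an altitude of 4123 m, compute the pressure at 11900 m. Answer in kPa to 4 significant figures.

P ≈ 23.65 kPa

Scale height: H = RT/g = 287 × 285 / 9.811 = 8337.1 m.
Between two levels, P₂ = P₁ exp(−Δz/H) with Δz = z₂ − z₁.
Δz = 11900 − 4123.0 = 7777.0 m; Δz/H = 7777.0/8337.1 = 0.93282.
P₂ = 60.1 × exp(−0.93282) = 60.1 × 0.39344 = 23.646 kPa.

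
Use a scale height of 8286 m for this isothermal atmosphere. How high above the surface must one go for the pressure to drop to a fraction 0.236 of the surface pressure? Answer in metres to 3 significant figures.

z ≈ 12000 m

Set P/P₀ = exp(−z/H) = 0.236, so z = −H ln(0.236).
−ln(0.236) = 1.4439; z = 8286.0 × 1.4439 = 11964 m.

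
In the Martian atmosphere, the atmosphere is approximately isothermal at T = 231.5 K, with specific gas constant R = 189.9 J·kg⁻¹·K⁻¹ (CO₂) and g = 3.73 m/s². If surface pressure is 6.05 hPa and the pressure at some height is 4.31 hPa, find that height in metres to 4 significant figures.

Scale height: H = RT/g = 189.9 × 231.5 / 3.73 = 11786 m.
Invert the barometric formula: z = H ln(P₀/P).
P₀/P = 6.05/4.31 = 1.4037; ln(1.4037) = 0.33911.
z = 11786 × 0.33911 = 3996.8 m.

z ≈ 3997 m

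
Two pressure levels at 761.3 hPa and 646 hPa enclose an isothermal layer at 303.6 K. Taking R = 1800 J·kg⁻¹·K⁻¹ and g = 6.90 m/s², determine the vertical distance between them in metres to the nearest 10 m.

Hypsometric equation: Δz = (R T̄/g) ln(P₁/P₂).
R T̄/g = 1800 × 303.6 / 6.90 = 79200 m.
ln(761.3/646) = ln(1.1785) = 0.16424.
Δz = 79200 × 0.16424 = 13008 m.

Δz ≈ 13010 m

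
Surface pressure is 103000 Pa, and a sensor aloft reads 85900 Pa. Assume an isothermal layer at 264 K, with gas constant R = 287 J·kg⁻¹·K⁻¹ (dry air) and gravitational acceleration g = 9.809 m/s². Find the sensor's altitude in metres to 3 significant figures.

Scale height: H = RT/g = 287 × 264 / 9.809 = 7724.3 m.
Invert the barometric formula: z = H ln(P₀/P).
P₀/P = 103000/85900 = 1.1991; ln(1.1991) = 0.18157.
z = 7724.3 × 0.18157 = 1402.5 m.

z ≈ 1400 m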